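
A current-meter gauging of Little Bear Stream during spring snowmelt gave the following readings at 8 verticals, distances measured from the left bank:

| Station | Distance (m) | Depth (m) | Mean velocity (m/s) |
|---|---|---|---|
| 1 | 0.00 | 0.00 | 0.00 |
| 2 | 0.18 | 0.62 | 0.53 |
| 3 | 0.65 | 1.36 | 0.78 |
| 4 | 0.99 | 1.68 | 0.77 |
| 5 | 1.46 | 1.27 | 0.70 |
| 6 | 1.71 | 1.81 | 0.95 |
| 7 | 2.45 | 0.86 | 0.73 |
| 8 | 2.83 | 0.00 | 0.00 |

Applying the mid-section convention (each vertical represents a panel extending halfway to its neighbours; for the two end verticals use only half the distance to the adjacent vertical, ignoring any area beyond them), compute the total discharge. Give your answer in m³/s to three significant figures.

2.58 m³/s

w_2 = (0.65 − 0.00)/2 = 0.325 m; q_2 = 0.53 × 0.62 × 0.325 = 0.1068 m³/s
w_3 = (0.99 − 0.18)/2 = 0.405 m; q_3 = 0.78 × 1.36 × 0.405 = 0.4296 m³/s
w_4 = (1.46 − 0.65)/2 = 0.405 m; q_4 = 0.77 × 1.68 × 0.405 = 0.5239 m³/s
w_5 = (1.71 − 0.99)/2 = 0.36 m; q_5 = 0.70 × 1.27 × 0.36 = 0.3200 m³/s
w_6 = (2.45 − 1.46)/2 = 0.495 m; q_6 = 0.95 × 1.81 × 0.495 = 0.8512 m³/s
w_7 = (2.83 − 1.71)/2 = 0.56 m; q_7 = 0.73 × 0.86 × 0.56 = 0.3516 m³/s
Stations 1, 8 contribute zero (depth or velocity is 0).
Q = Σ qᵢ = 2.583 m³/s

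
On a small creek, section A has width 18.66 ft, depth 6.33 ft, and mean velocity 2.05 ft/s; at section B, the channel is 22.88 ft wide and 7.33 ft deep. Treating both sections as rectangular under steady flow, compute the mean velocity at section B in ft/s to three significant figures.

1.44 ft/s

Q = A₁V₁ = (18.66×6.33) × 2.05 = 242.1 ft³/s
A₂ = 22.88 × 7.33 = 167.7 ft²
V₂ = Q/A₂ = 242.1/167.7 = 1.444 ft/s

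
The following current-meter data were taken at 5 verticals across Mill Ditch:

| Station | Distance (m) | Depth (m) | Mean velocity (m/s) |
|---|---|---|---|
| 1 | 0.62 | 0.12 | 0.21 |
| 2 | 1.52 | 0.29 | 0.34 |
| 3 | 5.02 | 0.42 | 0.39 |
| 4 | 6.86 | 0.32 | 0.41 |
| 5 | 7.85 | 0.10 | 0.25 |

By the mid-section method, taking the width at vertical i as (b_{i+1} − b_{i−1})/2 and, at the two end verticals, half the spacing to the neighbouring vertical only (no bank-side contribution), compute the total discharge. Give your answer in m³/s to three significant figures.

0.864 m³/s

w_1 = (1.52 − 0.62)/2 = 0.45 m; q_1 = 0.21 × 0.12 × 0.45 = 0.01134 m³/s
w_2 = (5.02 − 0.62)/2 = 2.2 m; q_2 = 0.34 × 0.29 × 2.2 = 0.2169 m³/s
w_3 = (6.86 − 1.52)/2 = 2.67 m; q_3 = 0.39 × 0.42 × 2.67 = 0.4373 m³/s
w_4 = (7.85 − 5.02)/2 = 1.415 m; q_4 = 0.41 × 0.32 × 1.415 = 0.1856 m³/s
w_5 = (7.85 − 6.86)/2 = 0.495 m; q_5 = 0.25 × 0.10 × 0.495 = 0.01238 m³/s
Q = Σ qᵢ = 0.8636 m³/s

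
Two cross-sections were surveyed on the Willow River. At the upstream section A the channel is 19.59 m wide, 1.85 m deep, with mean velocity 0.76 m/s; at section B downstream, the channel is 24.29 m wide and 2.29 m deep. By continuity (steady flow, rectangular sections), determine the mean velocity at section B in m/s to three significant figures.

0.495 m/s

Q = A₁V₁ = (19.59×1.85) × 0.76 = 27.54 m³/s
A₂ = 24.29 × 2.29 = 55.62 m²
V₂ = Q/A₂ = 27.54/55.62 = 0.4952 m/s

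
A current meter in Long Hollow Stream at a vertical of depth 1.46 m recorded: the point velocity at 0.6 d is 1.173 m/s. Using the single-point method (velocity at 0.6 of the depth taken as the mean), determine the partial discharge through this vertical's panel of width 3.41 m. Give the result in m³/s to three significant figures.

5.84 m³/s

v̄ = v₀.₆ = 1.173 m/s
q = v̄ × d × w = 1.173 × 1.46 × 3.41 = 5.840 m³/s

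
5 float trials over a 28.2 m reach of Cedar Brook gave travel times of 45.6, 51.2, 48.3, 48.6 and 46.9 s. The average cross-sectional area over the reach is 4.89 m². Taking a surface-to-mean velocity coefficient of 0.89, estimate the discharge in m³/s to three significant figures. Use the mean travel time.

t̄ = (45.6 + 51.2 + 48.3 + 48.6 + 46.9) / 5 = 48.12 s
v_surface = L / t̄ = 28.2 / 48.12 = 0.5860 m/s
v_mean = 0.89 × 0.5860 = 0.5216 m/s
Q = A × v_mean = 4.89 × 0.5216 = 2.550 m³/s

2.55 m³/s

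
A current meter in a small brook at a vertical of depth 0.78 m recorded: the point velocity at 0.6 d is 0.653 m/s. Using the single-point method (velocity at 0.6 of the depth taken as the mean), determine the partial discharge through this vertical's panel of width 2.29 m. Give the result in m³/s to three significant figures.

v̄ = v₀.₆ = 0.653 m/s
q = v̄ × d × w = 0.6530 × 0.78 × 2.29 = 1.166 m³/s

1.17 m³/s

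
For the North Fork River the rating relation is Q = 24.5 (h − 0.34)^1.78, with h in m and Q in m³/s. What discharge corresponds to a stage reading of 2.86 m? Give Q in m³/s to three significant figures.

127 m³/s

Q = 24.5 × (2.86 − 0.34)^1.78 = 24.5 × 2.52^1.78 = 127.0 m³/s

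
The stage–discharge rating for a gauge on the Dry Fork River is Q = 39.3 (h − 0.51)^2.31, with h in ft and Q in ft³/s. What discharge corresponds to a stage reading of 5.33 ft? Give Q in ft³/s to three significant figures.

Q = 39.3 × (5.33 − 0.51)^2.31 = 39.3 × 4.82^2.31 = 1487 ft³/s

1490 ft³/s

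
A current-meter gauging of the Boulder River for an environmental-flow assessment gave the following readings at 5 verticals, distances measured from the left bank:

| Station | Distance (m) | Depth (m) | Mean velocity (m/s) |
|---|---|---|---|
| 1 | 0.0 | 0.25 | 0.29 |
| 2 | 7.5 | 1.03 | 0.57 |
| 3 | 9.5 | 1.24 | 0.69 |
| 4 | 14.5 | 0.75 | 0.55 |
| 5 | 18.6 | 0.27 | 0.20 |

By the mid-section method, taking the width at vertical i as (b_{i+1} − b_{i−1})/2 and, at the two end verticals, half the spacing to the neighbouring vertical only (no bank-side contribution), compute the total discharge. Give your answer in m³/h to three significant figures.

29000 m³/h

w_1 = (7.5 − 0.0)/2 = 3.75 m; q_1 = 0.29 × 0.25 × 3.75 = 0.2719 m³/s
w_2 = (9.5 − 0.0)/2 = 4.75 m; q_2 = 0.57 × 1.03 × 4.75 = 2.789 m³/s
w_3 = (14.5 − 7.5)/2 = 3.5 m; q_3 = 0.69 × 1.24 × 3.5 = 2.995 m³/s
w_4 = (18.6 − 9.5)/2 = 4.55 m; q_4 = 0.55 × 0.75 × 4.55 = 1.877 m³/s
w_5 = (18.6 − 14.5)/2 = 2.05 m; q_5 = 0.20 × 0.27 × 2.05 = 0.1107 m³/s
Q = Σ qᵢ = 8.043 m³/s
= 8.043 × 3600 = 28950 m³/h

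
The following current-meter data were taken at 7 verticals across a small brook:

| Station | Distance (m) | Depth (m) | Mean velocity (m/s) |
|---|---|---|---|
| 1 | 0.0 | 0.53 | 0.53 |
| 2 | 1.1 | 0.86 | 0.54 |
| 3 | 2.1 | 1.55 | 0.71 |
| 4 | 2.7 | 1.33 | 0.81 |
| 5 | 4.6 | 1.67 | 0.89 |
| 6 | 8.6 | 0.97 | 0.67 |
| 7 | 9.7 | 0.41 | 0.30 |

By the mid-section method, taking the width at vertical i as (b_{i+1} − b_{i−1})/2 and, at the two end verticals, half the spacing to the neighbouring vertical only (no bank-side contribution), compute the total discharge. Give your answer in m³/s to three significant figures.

w_1 = (1.1 − 0.0)/2 = 0.55 m; q_1 = 0.53 × 0.53 × 0.55 = 0.1545 m³/s
w_2 = (2.1 − 0.0)/2 = 1.05 m; q_2 = 0.54 × 0.86 × 1.05 = 0.4876 m³/s
w_3 = (2.7 − 1.1)/2 = 0.8 m; q_3 = 0.71 × 1.55 × 0.8 = 0.8804 m³/s
w_4 = (4.6 − 2.1)/2 = 1.25 m; q_4 = 0.81 × 1.33 × 1.25 = 1.347 m³/s
w_5 = (8.6 − 2.7)/2 = 2.95 m; q_5 = 0.89 × 1.67 × 2.95 = 4.385 m³/s
w_6 = (9.7 − 4.6)/2 = 2.55 m; q_6 = 0.67 × 0.97 × 2.55 = 1.657 m³/s
w_7 = (9.7 − 8.6)/2 = 0.55 m; q_7 = 0.30 × 0.41 × 0.55 = 0.06765 m³/s
Q = Σ qᵢ = 8.979 m³/s

8.98 m³/s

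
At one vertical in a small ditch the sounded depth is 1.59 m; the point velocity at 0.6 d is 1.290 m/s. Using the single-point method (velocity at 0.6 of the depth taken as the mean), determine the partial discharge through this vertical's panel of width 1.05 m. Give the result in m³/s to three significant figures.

v̄ = v₀.₆ = 1.290 m/s
q = v̄ × d × w = 1.290 × 1.59 × 1.05 = 2.154 m³/s

2.15 m³/s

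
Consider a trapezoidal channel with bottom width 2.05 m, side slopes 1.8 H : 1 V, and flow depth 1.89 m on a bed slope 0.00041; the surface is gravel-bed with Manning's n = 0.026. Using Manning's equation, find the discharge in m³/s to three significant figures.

8.28 m³/s

A = (b + z·y)·y = (2.05 + 1.8×1.89)×1.89 = 10.30 m²
P = b + 2y√(1+z²) = 2.05 + 2×1.89×√(1+1.8²) = 9.833 m
R = A/P = 10.30/9.833 = 1.048 m
Q = (1/n)·A·R^(2/3)·S^(1/2) = (1/0.026) × 10.30 × 1.048^(2/3) × 0.00041^(1/2) = 8.279 m³/s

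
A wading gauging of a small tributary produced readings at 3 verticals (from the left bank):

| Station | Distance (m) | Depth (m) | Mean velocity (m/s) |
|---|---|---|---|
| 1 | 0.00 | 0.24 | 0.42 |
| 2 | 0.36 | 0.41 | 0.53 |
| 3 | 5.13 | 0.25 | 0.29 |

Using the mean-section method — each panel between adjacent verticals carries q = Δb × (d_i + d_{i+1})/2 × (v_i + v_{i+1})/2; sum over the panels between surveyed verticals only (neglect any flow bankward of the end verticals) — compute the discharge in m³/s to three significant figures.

0.701 m³/s

Panel 1-2: Δb = 0.36 m, d̄ = (0.24+0.41)/2 = 0.325, v̄ = (0.42+0.53)/2 = 0.475 → q = 0.36×0.325×0.475 = 0.05558 m³/s
Panel 2-3: Δb = 4.77 m, d̄ = (0.41+0.25)/2 = 0.33, v̄ = (0.53+0.29)/2 = 0.41 → q = 4.77×0.33×0.41 = 0.6454 m³/s
Q = Σ q = 0.7010 m³/s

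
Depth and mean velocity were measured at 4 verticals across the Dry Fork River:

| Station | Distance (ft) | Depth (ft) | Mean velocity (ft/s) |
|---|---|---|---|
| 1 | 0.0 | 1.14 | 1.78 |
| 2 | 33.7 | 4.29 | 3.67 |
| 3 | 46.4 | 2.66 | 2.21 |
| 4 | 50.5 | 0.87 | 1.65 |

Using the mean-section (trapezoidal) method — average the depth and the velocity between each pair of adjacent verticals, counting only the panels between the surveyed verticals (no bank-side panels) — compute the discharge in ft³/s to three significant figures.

393 ft³/s

Panel 1-2: Δb = 33.7 ft, d̄ = (1.14+4.29)/2 = 2.715, v̄ = (1.78+3.67)/2 = 2.725 → q = 33.7×2.715×2.725 = 249.3 ft³/s
Panel 2-3: Δb = 12.7 ft, d̄ = (4.29+2.66)/2 = 3.475, v̄ = (3.67+2.21)/2 = 2.94 → q = 12.7×3.475×2.94 = 129.7 ft³/s
Panel 3-4: Δb = 4.1 ft, d̄ = (2.66+0.87)/2 = 1.765, v̄ = (2.21+1.65)/2 = 1.93 → q = 4.1×1.765×1.93 = 13.97 ft³/s
Q = Σ q = 393.0 ft³/s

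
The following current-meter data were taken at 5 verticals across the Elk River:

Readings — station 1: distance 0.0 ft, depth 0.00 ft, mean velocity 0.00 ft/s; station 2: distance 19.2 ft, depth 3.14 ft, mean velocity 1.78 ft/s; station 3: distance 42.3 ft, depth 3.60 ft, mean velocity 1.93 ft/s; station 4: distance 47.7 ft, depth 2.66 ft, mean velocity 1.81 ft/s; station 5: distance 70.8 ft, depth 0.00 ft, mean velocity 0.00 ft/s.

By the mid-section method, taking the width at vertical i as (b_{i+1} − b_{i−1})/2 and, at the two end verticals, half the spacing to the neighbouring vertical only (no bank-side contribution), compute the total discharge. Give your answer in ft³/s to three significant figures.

w_2 = (42.3 − 0.0)/2 = 21.15 ft; q_2 = 1.78 × 3.14 × 21.15 = 118.2 ft³/s
w_3 = (47.7 − 19.2)/2 = 14.25 ft; q_3 = 1.93 × 3.60 × 14.25 = 99.01 ft³/s
w_4 = (70.8 − 42.3)/2 = 14.25 ft; q_4 = 1.81 × 2.66 × 14.25 = 68.61 ft³/s
Stations 1, 5 contribute zero (depth or velocity is 0).
Q = Σ qᵢ = 285.8 ft³/s

286 ft³/s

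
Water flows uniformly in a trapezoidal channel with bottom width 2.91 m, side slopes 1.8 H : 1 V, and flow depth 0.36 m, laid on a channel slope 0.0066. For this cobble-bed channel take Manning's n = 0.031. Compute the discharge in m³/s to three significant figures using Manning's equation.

1.48 m³/s

A = (b + z·y)·y = (2.91 + 1.8×0.36)×0.36 = 1.281 m²
P = b + 2y√(1+z²) = 2.91 + 2×0.36×√(1+1.8²) = 4.393 m
R = A/P = 1.281/4.393 = 0.2916 m
Q = (1/n)·A·R^(2/3)·S^(1/2) = (1/0.031) × 1.281 × 0.2916^(2/3) × 0.0066^(1/2) = 1.476 m³/s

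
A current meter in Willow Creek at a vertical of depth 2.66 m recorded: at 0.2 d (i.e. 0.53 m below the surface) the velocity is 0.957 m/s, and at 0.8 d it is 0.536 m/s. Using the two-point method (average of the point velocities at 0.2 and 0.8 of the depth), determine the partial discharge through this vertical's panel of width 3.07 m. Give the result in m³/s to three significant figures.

6.10 m³/s

v̄ = (0.957 + 0.536) / 2 = 0.7465 m/s
q = v̄ × d × w = 0.7465 × 2.66 × 3.07 = 6.096 m³/s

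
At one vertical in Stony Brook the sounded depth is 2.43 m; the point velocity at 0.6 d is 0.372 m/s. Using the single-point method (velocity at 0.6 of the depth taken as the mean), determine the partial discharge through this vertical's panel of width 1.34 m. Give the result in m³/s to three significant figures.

1.21 m³/s

v̄ = v₀.₆ = 0.372 m/s
q = v̄ × d × w = 0.3720 × 2.43 × 1.34 = 1.211 m³/s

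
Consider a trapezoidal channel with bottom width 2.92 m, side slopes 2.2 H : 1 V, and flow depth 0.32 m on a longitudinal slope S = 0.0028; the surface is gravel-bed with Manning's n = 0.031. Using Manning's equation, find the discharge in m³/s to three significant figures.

0.806 m³/s

A = (b + z·y)·y = (2.92 + 2.2×0.32)×0.32 = 1.160 m²
P = b + 2y√(1+z²) = 2.92 + 2×0.32×√(1+2.2²) = 4.467 m
R = A/P = 1.160/4.467 = 0.2596 m
Q = (1/n)·A·R^(2/3)·S^(1/2) = (1/0.031) × 1.160 × 0.2596^(2/3) × 0.0028^(1/2) = 0.8056 m³/s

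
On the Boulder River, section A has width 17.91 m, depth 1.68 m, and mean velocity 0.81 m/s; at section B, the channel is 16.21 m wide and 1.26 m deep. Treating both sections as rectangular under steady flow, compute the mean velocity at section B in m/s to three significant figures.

1.19 m/s

Q = A₁V₁ = (17.91×1.68) × 0.81 = 24.37 m³/s
A₂ = 16.21 × 1.26 = 20.42 m²
V₂ = Q/A₂ = 24.37/20.42 = 1.193 m/s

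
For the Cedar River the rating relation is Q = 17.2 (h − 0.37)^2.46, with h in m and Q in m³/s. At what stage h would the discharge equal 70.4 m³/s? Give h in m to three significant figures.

2.14 m

h − h₀ = (Q/C)^(1/b) = (70.4/17.2)^(1/2.46) = 1.773 m
h = 0.37 + 1.773 = 2.143 m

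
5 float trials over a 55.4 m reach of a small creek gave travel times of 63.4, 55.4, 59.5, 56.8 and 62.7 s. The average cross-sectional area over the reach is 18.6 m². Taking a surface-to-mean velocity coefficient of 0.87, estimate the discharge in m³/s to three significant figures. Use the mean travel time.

15.1 m³/s

t̄ = (63.4 + 55.4 + 59.5 + 56.8 + 62.7) / 5 = 59.56 s
v_surface = L / t̄ = 55.4 / 59.56 = 0.9302 m/s
v_mean = 0.87 × 0.9302 = 0.8092 m/s
Q = A × v_mean = 18.6 × 0.8092 = 15.05 m³/s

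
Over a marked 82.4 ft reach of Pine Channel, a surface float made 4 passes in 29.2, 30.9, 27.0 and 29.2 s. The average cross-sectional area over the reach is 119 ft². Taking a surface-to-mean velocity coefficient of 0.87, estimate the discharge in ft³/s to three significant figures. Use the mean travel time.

t̄ = (29.2 + 30.9 + 27.0 + 29.2) / 4 = 29.075 s
v_surface = L / t̄ = 82.4 / 29.075 = 2.834 ft/s
v_mean = 0.87 × 2.834 = 2.466 ft/s
Q = A × v_mean = 119 × 2.466 = 293.4 ft³/s

293 ft³/s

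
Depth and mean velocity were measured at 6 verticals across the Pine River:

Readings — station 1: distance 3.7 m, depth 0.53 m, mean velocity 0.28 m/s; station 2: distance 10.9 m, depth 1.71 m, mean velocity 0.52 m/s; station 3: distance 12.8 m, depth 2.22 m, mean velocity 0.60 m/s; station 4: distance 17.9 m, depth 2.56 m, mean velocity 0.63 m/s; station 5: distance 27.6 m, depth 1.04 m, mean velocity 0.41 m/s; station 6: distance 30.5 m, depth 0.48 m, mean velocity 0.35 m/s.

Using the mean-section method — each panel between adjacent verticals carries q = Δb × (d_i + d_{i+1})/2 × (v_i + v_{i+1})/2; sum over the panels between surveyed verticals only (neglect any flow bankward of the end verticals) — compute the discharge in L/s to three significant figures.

Panel 1-2: Δb = 7.2 m, d̄ = (0.53+1.71)/2 = 1.12, v̄ = (0.28+0.52)/2 = 0.4 → q = 7.2×1.12×0.4 = 3.226 m³/s
Panel 2-3: Δb = 1.9 m, d̄ = (1.71+2.22)/2 = 1.965, v̄ = (0.52+0.60)/2 = 0.56 → q = 1.9×1.965×0.56 = 2.091 m³/s
Panel 3-4: Δb = 5.1 m, d̄ = (2.22+2.56)/2 = 2.39, v̄ = (0.60+0.63)/2 = 0.615 → q = 5.1×2.39×0.615 = 7.496 m³/s
Panel 4-5: Δb = 9.7 m, d̄ = (2.56+1.04)/2 = 1.8, v̄ = (0.63+0.41)/2 = 0.52 → q = 9.7×1.8×0.52 = 9.079 m³/s
Panel 5-6: Δb = 2.9 m, d̄ = (1.04+0.48)/2 = 0.76, v̄ = (0.41+0.35)/2 = 0.38 → q = 2.9×0.76×0.38 = 0.8375 m³/s
Q = Σ q = 22.73 m³/s
= 22.73 × 1000 = 22730 L/s

22700 L/s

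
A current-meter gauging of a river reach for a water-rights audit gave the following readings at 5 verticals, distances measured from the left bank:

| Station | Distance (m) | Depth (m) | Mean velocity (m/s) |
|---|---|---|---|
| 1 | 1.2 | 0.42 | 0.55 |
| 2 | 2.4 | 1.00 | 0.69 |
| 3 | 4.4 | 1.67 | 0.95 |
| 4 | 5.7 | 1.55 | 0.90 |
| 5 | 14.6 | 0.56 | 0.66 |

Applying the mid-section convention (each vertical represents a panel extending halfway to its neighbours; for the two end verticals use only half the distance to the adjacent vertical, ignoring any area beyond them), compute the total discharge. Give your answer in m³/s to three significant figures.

12.6 m³/s

w_1 = (2.4 − 1.2)/2 = 0.6 m; q_1 = 0.55 × 0.42 × 0.6 = 0.1386 m³/s
w_2 = (4.4 − 1.2)/2 = 1.6 m; q_2 = 0.69 × 1.00 × 1.6 = 1.104 m³/s
w_3 = (5.7 − 2.4)/2 = 1.65 m; q_3 = 0.95 × 1.67 × 1.65 = 2.618 m³/s
w_4 = (14.6 − 4.4)/2 = 5.1 m; q_4 = 0.90 × 1.55 × 5.1 = 7.115 m³/s
w_5 = (14.6 − 5.7)/2 = 4.45 m; q_5 = 0.66 × 0.56 × 4.45 = 1.645 m³/s
Q = Σ qᵢ = 12.62 m³/s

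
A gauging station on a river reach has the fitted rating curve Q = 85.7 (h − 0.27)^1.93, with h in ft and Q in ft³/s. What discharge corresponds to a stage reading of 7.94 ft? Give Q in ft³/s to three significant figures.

Q = 85.7 × (7.94 − 0.27)^1.93 = 85.7 × 7.67^1.93 = 4372 ft³/s

4370 ft³/s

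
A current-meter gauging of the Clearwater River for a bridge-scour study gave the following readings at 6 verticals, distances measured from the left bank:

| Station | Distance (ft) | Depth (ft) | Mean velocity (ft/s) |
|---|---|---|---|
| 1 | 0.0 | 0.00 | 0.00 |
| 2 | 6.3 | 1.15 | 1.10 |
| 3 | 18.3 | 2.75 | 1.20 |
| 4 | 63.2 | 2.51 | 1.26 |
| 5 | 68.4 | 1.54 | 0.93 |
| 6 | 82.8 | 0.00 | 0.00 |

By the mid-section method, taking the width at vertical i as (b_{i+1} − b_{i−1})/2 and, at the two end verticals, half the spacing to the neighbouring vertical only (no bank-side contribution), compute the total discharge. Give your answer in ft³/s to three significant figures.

199 ft³/s

w_2 = (18.3 − 0.0)/2 = 9.15 ft; q_2 = 1.10 × 1.15 × 9.15 = 11.57 ft³/s
w_3 = (63.2 − 6.3)/2 = 28.45 ft; q_3 = 1.20 × 2.75 × 28.45 = 93.89 ft³/s
w_4 = (68.4 − 18.3)/2 = 25.05 ft; q_4 = 1.26 × 2.51 × 25.05 = 79.22 ft³/s
w_5 = (82.8 − 63.2)/2 = 9.8 ft; q_5 = 0.93 × 1.54 × 9.8 = 14.04 ft³/s
Stations 1, 6 contribute zero (depth or velocity is 0).
Q = Σ qᵢ = 198.7 ft³/s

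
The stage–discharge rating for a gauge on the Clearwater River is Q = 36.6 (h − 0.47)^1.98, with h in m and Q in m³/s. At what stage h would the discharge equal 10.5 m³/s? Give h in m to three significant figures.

1.00 m

h − h₀ = (Q/C)^(1/b) = (10.5/36.6)^(1/1.98) = 0.5322 m
h = 0.47 + 0.5322 = 1.002 m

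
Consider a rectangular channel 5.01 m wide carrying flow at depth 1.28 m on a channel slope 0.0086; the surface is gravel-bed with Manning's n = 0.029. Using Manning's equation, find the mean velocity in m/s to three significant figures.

2.86 m/s

A = b·y = 5.01 × 1.28 = 6.413 m²
P = b + 2y = 5.01 + 2×1.28 = 7.570 m
R = A/P = 6.413/7.570 = 0.8471 m
Q = (1/n)·A·R^(2/3)·S^(1/2) = (1/0.029) × 6.413 × 0.8471^(2/3) × 0.0086^(1/2) = 18.36 m³/s
V = Q/A = 18.36/6.413 = 2.863 m/s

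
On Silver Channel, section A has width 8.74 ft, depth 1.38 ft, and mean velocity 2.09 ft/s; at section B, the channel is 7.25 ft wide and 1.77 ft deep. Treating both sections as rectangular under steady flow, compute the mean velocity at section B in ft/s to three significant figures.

1.96 ft/s

Q = A₁V₁ = (8.74×1.38) × 2.09 = 25.21 ft³/s
A₂ = 7.25 × 1.77 = 12.83 ft²
V₂ = Q/A₂ = 25.21/12.83 = 1.964 ft/s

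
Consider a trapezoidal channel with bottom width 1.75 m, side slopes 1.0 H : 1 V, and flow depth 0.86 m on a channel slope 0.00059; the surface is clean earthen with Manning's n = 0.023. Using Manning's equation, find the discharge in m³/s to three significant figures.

1.57 m³/s

A = (b + z·y)·y = (1.75 + 1.0×0.86)×0.86 = 2.245 m²
P = b + 2y√(1+z²) = 1.75 + 2×0.86×√(1+1.0²) = 4.182 m
R = A/P = 2.245/4.182 = 0.5367 m
Q = (1/n)·A·R^(2/3)·S^(1/2) = (1/0.023) × 2.245 × 0.5367^(2/3) × 0.00059^(1/2) = 1.565 m³/s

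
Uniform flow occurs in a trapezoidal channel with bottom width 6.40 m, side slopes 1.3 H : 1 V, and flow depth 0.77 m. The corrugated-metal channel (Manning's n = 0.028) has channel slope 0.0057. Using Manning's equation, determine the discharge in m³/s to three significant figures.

A = (b + z·y)·y = (6.40 + 1.3×0.77)×0.77 = 5.699 m²
P = b + 2y√(1+z²) = 6.40 + 2×0.77×√(1+1.3²) = 8.926 m
R = A/P = 5.699/8.926 = 0.6385 m
Q = (1/n)·A·R^(2/3)·S^(1/2) = (1/0.028) × 5.699 × 0.6385^(2/3) × 0.0057^(1/2) = 11.39 m³/s

11.4 m³/s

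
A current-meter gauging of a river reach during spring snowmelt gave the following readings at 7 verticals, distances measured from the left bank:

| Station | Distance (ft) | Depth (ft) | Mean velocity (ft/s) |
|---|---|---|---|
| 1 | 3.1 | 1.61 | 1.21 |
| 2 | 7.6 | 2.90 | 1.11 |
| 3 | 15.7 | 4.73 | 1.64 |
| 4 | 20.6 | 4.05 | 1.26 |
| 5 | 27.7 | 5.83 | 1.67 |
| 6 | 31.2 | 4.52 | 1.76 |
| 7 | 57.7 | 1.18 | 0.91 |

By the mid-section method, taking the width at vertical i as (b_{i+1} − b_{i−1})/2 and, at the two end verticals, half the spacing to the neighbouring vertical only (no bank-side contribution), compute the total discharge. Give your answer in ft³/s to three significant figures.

291 ft³/s

w_1 = (7.6 − 3.1)/2 = 2.25 ft; q_1 = 1.21 × 1.61 × 2.25 = 4.383 ft³/s
w_2 = (15.7 − 3.1)/2 = 6.3 ft; q_2 = 1.11 × 2.90 × 6.3 = 20.28 ft³/s
w_3 = (20.6 − 7.6)/2 = 6.5 ft; q_3 = 1.64 × 4.73 × 6.5 = 50.42 ft³/s
w_4 = (27.7 − 15.7)/2 = 6 ft; q_4 = 1.26 × 4.05 × 6 = 30.62 ft³/s
w_5 = (31.2 − 20.6)/2 = 5.3 ft; q_5 = 1.67 × 5.83 × 5.3 = 51.60 ft³/s
w_6 = (57.7 − 27.7)/2 = 15 ft; q_6 = 1.76 × 4.52 × 15 = 119.3 ft³/s
w_7 = (57.7 − 31.2)/2 = 13.25 ft; q_7 = 0.91 × 1.18 × 13.25 = 14.23 ft³/s
Q = Σ qᵢ = 290.9 ft³/s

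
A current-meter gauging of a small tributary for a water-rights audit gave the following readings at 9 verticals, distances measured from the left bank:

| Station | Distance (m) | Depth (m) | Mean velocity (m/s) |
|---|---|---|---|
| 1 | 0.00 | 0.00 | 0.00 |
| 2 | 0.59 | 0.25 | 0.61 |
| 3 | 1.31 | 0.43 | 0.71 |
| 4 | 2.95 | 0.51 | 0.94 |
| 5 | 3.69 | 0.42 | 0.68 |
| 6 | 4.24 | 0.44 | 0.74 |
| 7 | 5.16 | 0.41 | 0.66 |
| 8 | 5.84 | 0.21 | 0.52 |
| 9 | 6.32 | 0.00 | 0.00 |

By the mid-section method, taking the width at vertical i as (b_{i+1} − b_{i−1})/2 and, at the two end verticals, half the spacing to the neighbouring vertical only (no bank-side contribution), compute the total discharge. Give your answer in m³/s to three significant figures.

1.73 m³/s

w_2 = (1.31 − 0.00)/2 = 0.655 m; q_2 = 0.61 × 0.25 × 0.655 = 0.09989 m³/s
w_3 = (2.95 − 0.59)/2 = 1.18 m; q_3 = 0.71 × 0.43 × 1.18 = 0.3603 m³/s
w_4 = (3.69 − 1.31)/2 = 1.19 m; q_4 = 0.94 × 0.51 × 1.19 = 0.5705 m³/s
w_5 = (4.24 − 2.95)/2 = 0.645 m; q_5 = 0.68 × 0.42 × 0.645 = 0.1842 m³/s
w_6 = (5.16 − 3.69)/2 = 0.735 m; q_6 = 0.74 × 0.44 × 0.735 = 0.2393 m³/s
w_7 = (5.84 − 4.24)/2 = 0.8 m; q_7 = 0.66 × 0.41 × 0.8 = 0.2165 m³/s
w_8 = (6.32 − 5.16)/2 = 0.58 m; q_8 = 0.52 × 0.21 × 0.58 = 0.06334 m³/s
Stations 1, 9 contribute zero (depth or velocity is 0).
Q = Σ qᵢ = 1.734 m³/s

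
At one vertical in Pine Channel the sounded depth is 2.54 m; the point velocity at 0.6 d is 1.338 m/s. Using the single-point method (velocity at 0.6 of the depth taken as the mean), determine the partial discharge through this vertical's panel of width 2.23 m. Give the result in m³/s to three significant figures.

7.58 m³/s

v̄ = v₀.₆ = 1.338 m/s
q = v̄ × d × w = 1.338 × 2.54 × 2.23 = 7.579 m³/s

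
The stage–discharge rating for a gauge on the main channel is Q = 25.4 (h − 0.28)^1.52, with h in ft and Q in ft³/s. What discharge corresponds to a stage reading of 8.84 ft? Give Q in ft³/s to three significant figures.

Q = 25.4 × (8.84 − 0.28)^1.52 = 25.4 × 8.56^1.52 = 664.0 ft³/s

664 ft³/s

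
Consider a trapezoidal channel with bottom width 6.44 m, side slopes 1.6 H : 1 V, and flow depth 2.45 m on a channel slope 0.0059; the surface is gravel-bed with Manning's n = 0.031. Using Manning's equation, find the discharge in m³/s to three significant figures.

86.7 m³/s

A = (b + z·y)·y = (6.44 + 1.6×2.45)×2.45 = 25.38 m²
P = b + 2y√(1+z²) = 6.44 + 2×2.45×√(1+1.6²) = 15.69 m
R = A/P = 25.38/15.69 = 1.618 m
Q = (1/n)·A·R^(2/3)·S^(1/2) = (1/0.031) × 25.38 × 1.618^(2/3) × 0.0059^(1/2) = 86.69 m³/s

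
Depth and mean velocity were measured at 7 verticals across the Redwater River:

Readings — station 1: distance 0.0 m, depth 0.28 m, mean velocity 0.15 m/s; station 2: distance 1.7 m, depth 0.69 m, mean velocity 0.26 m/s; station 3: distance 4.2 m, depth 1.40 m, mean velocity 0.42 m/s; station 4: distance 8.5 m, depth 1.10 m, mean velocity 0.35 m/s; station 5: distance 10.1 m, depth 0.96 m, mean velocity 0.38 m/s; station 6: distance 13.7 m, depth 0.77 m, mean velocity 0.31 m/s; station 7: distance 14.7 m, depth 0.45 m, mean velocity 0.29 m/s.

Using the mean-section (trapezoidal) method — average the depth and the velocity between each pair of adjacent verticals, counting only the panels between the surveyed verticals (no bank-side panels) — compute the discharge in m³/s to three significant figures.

4.99 m³/s

Panel 1-2: Δb = 1.7 m, d̄ = (0.28+0.69)/2 = 0.485, v̄ = (0.15+0.26)/2 = 0.205 → q = 1.7×0.485×0.205 = 0.1690 m³/s
Panel 2-3: Δb = 2.5 m, d̄ = (0.69+1.40)/2 = 1.045, v̄ = (0.26+0.42)/2 = 0.34 → q = 2.5×1.045×0.34 = 0.8883 m³/s
Panel 3-4: Δb = 4.3 m, d̄ = (1.40+1.10)/2 = 1.25, v̄ = (0.42+0.35)/2 = 0.385 → q = 4.3×1.25×0.385 = 2.069 m³/s
Panel 4-5: Δb = 1.6 m, d̄ = (1.10+0.96)/2 = 1.03, v̄ = (0.35+0.38)/2 = 0.365 → q = 1.6×1.03×0.365 = 0.6015 m³/s
Panel 5-6: Δb = 3.6 m, d̄ = (0.96+0.77)/2 = 0.865, v̄ = (0.38+0.31)/2 = 0.345 → q = 3.6×0.865×0.345 = 1.074 m³/s
Panel 6-7: Δb = 1 m, d̄ = (0.77+0.45)/2 = 0.61, v̄ = (0.31+0.29)/2 = 0.3 → q = 1×0.61×0.3 = 0.1830 m³/s
Q = Σ q = 4.985 m³/s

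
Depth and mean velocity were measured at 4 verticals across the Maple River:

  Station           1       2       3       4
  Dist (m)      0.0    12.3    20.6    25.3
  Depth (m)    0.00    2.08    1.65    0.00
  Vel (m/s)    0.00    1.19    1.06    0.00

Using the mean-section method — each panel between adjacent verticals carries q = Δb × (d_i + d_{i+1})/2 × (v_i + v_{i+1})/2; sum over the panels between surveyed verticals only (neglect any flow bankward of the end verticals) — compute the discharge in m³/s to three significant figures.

27.1 m³/s

Panel 1-2: Δb = 12.3 m, d̄ = (0.00+2.08)/2 = 1.04, v̄ = (0.00+1.19)/2 = 0.595 → q = 12.3×1.04×0.595 = 7.611 m³/s
Panel 2-3: Δb = 8.3 m, d̄ = (2.08+1.65)/2 = 1.865, v̄ = (1.19+1.06)/2 = 1.125 → q = 8.3×1.865×1.125 = 17.41 m³/s
Panel 3-4: Δb = 4.7 m, d̄ = (1.65+0.00)/2 = 0.825, v̄ = (1.06+0.00)/2 = 0.53 → q = 4.7×0.825×0.53 = 2.055 m³/s
Q = Σ q = 27.08 m³/s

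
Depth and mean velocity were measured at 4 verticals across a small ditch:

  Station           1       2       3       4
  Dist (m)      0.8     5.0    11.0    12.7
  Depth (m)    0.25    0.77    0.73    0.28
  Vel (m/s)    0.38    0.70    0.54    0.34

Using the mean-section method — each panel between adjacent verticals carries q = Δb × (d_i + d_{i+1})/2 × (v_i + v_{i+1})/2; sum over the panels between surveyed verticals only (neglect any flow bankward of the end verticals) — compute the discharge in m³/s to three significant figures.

4.32 m³/s

Panel 1-2: Δb = 4.2 m, d̄ = (0.25+0.77)/2 = 0.51, v̄ = (0.38+0.70)/2 = 0.54 → q = 4.2×0.51×0.54 = 1.157 m³/s
Panel 2-3: Δb = 6 m, d̄ = (0.77+0.73)/2 = 0.75, v̄ = (0.70+0.54)/2 = 0.62 → q = 6×0.75×0.62 = 2.790 m³/s
Panel 3-4: Δb = 1.7 m, d̄ = (0.73+0.28)/2 = 0.505, v̄ = (0.54+0.34)/2 = 0.44 → q = 1.7×0.505×0.44 = 0.3777 m³/s
Q = Σ q = 4.324 m³/s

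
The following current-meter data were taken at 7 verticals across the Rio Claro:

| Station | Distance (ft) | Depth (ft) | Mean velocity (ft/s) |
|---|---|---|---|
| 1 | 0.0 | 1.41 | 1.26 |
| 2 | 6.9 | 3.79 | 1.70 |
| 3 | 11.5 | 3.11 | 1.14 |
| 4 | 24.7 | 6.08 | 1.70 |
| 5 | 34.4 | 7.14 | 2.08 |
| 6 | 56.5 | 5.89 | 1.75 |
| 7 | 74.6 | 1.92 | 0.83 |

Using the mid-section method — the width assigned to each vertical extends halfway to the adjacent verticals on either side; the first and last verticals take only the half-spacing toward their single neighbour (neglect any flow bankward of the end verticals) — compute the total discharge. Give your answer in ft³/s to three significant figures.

w_1 = (6.9 − 0.0)/2 = 3.45 ft; q_1 = 1.26 × 1.41 × 3.45 = 6.129 ft³/s
w_2 = (11.5 − 0.0)/2 = 5.75 ft; q_2 = 1.70 × 3.79 × 5.75 = 37.05 ft³/s
w_3 = (24.7 − 6.9)/2 = 8.9 ft; q_3 = 1.14 × 3.11 × 8.9 = 31.55 ft³/s
w_4 = (34.4 − 11.5)/2 = 11.45 ft; q_4 = 1.70 × 6.08 × 11.45 = 118.3 ft³/s
w_5 = (56.5 − 24.7)/2 = 15.9 ft; q_5 = 2.08 × 7.14 × 15.9 = 236.1 ft³/s
w_6 = (74.6 − 34.4)/2 = 20.1 ft; q_6 = 1.75 × 5.89 × 20.1 = 207.2 ft³/s
w_7 = (74.6 − 56.5)/2 = 9.05 ft; q_7 = 0.83 × 1.92 × 9.05 = 14.42 ft³/s
Q = Σ qᵢ = 650.8 ft³/s

651 ft³/s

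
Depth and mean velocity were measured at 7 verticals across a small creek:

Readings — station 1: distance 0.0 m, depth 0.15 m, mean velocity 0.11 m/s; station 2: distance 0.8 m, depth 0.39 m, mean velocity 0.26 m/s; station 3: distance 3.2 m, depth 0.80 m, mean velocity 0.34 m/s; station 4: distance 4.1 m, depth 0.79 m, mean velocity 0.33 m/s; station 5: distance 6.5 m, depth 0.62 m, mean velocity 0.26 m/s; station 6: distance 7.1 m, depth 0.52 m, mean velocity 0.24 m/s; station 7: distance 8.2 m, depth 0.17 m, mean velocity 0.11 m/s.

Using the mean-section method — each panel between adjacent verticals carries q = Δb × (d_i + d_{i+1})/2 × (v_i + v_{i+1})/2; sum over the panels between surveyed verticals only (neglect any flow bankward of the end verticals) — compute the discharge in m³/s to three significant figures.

1.36 m³/s

Panel 1-2: Δb = 0.8 m, d̄ = (0.15+0.39)/2 = 0.27, v̄ = (0.11+0.26)/2 = 0.185 → q = 0.8×0.27×0.185 = 0.03996 m³/s
Panel 2-3: Δb = 2.4 m, d̄ = (0.39+0.80)/2 = 0.595, v̄ = (0.26+0.34)/2 = 0.3 → q = 2.4×0.595×0.3 = 0.4284 m³/s
Panel 3-4: Δb = 0.9 m, d̄ = (0.80+0.79)/2 = 0.795, v̄ = (0.34+0.33)/2 = 0.335 → q = 0.9×0.795×0.335 = 0.2397 m³/s
Panel 4-5: Δb = 2.4 m, d̄ = (0.79+0.62)/2 = 0.705, v̄ = (0.33+0.26)/2 = 0.295 → q = 2.4×0.705×0.295 = 0.4991 m³/s
Panel 5-6: Δb = 0.6 m, d̄ = (0.62+0.52)/2 = 0.57, v̄ = (0.26+0.24)/2 = 0.25 → q = 0.6×0.57×0.25 = 0.08550 m³/s
Panel 6-7: Δb = 1.1 m, d̄ = (0.52+0.17)/2 = 0.345, v̄ = (0.24+0.11)/2 = 0.175 → q = 1.1×0.345×0.175 = 0.06641 m³/s
Q = Σ q = 1.359 m³/s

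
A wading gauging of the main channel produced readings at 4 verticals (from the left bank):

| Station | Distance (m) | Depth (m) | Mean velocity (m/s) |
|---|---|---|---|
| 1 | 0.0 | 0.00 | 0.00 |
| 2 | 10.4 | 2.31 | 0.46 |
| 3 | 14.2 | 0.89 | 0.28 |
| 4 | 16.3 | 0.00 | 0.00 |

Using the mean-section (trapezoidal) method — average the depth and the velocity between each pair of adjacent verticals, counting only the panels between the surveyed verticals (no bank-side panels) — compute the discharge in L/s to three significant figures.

Panel 1-2: Δb = 10.4 m, d̄ = (0.00+2.31)/2 = 1.155, v̄ = (0.00+0.46)/2 = 0.23 → q = 10.4×1.155×0.23 = 2.763 m³/s
Panel 2-3: Δb = 3.8 m, d̄ = (2.31+0.89)/2 = 1.6, v̄ = (0.46+0.28)/2 = 0.37 → q = 3.8×1.6×0.37 = 2.250 m³/s
Panel 3-4: Δb = 2.1 m, d̄ = (0.89+0.00)/2 = 0.445, v̄ = (0.28+0.00)/2 = 0.14 → q = 2.1×0.445×0.14 = 0.1308 m³/s
Q = Σ q = 5.143 m³/s
= 5.143 × 1000 = 5143 L/s

5140 L/s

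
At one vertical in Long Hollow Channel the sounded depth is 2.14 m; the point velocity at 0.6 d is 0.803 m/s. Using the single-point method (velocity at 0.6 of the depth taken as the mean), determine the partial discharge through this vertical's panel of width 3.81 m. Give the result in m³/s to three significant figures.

6.55 m³/s

v̄ = v₀.₆ = 0.803 m/s
q = v̄ × d × w = 0.8030 × 2.14 × 3.81 = 6.547 m³/s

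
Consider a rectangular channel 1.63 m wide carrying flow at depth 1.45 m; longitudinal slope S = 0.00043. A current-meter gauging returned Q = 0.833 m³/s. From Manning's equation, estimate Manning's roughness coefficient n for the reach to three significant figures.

0.0381

A = b·y = 1.63 × 1.45 = 2.364 m²
P = b + 2y = 1.63 + 2×1.45 = 4.530 m
R = A/P = 2.364/4.530 = 0.5217 m
n = (1/Q)·A·R^(2/3)·S^(1/2) = (1/0.833) × 2.364 × 0.6481 × 0.02074 = 0.03813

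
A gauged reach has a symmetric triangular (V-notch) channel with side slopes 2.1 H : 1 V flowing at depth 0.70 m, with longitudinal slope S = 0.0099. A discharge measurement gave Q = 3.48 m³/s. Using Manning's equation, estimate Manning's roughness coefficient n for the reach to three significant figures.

0.0136

A = z·y² = 2.1×0.70² = 1.029 m²
P = 2y√(1+z²) = 2×0.70×√(1+2.1²) = 3.256 m
R = A/P = 1.029/3.256 = 0.3160 m
n = (1/Q)·A·R^(2/3)·S^(1/2) = (1/3.48) × 1.029 × 0.4639 × 0.09950 = 0.01365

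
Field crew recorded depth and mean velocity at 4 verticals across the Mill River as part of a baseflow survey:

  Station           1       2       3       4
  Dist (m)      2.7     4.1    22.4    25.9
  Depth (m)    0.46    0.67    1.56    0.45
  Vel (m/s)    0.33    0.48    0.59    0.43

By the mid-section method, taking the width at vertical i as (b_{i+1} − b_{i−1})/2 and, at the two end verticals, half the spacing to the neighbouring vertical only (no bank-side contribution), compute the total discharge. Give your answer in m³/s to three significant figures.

w_1 = (4.1 − 2.7)/2 = 0.7 m; q_1 = 0.33 × 0.46 × 0.7 = 0.1063 m³/s
w_2 = (22.4 − 2.7)/2 = 9.85 m; q_2 = 0.48 × 0.67 × 9.85 = 3.168 m³/s
w_3 = (25.9 − 4.1)/2 = 10.9 m; q_3 = 0.59 × 1.56 × 10.9 = 10.03 m³/s
w_4 = (25.9 − 22.4)/2 = 1.75 m; q_4 = 0.43 × 0.45 × 1.75 = 0.3386 m³/s
Q = Σ qᵢ = 13.65 m³/s

13.6 m³/s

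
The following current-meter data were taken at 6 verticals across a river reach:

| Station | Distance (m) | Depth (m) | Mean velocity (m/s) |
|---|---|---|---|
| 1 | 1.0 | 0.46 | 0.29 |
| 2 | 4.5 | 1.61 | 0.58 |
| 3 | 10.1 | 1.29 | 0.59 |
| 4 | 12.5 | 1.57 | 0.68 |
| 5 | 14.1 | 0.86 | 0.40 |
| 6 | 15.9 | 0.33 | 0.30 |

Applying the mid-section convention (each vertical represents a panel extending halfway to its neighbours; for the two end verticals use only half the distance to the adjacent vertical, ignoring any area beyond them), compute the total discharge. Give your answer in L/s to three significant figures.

10300 L/s

w_1 = (4.5 − 1.0)/2 = 1.75 m; q_1 = 0.29 × 0.46 × 1.75 = 0.2335 m³/s
w_2 = (10.1 − 1.0)/2 = 4.55 m; q_2 = 0.58 × 1.61 × 4.55 = 4.249 m³/s
w_3 = (12.5 − 4.5)/2 = 4 m; q_3 = 0.59 × 1.29 × 4 = 3.044 m³/s
w_4 = (14.1 − 10.1)/2 = 2 m; q_4 = 0.68 × 1.57 × 2 = 2.135 m³/s
w_5 = (15.9 − 12.5)/2 = 1.7 m; q_5 = 0.40 × 0.86 × 1.7 = 0.5848 m³/s
w_6 = (15.9 − 14.1)/2 = 0.9 m; q_6 = 0.30 × 0.33 × 0.9 = 0.08910 m³/s
Q = Σ qᵢ = 10.34 m³/s
= 10.34 × 1000 = 10340 L/s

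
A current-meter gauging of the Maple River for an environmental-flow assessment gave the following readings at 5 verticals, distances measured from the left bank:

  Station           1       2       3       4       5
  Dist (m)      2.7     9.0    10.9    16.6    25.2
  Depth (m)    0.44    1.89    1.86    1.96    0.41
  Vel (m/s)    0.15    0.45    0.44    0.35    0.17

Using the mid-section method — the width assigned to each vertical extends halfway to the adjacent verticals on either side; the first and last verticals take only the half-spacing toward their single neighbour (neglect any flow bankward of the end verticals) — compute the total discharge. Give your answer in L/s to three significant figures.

12000 L/s

w_1 = (9.0 − 2.7)/2 = 3.15 m; q_1 = 0.15 × 0.44 × 3.15 = 0.2079 m³/s
w_2 = (10.9 − 2.7)/2 = 4.1 m; q_2 = 0.45 × 1.89 × 4.1 = 3.487 m³/s
w_3 = (16.6 − 9.0)/2 = 3.8 m; q_3 = 0.44 × 1.86 × 3.8 = 3.110 m³/s
w_4 = (25.2 − 10.9)/2 = 7.15 m; q_4 = 0.35 × 1.96 × 7.15 = 4.905 m³/s
w_5 = (25.2 − 16.6)/2 = 4.3 m; q_5 = 0.17 × 0.41 × 4.3 = 0.2997 m³/s
Q = Σ qᵢ = 12.01 m³/s
= 12.01 × 1000 = 12010 L/s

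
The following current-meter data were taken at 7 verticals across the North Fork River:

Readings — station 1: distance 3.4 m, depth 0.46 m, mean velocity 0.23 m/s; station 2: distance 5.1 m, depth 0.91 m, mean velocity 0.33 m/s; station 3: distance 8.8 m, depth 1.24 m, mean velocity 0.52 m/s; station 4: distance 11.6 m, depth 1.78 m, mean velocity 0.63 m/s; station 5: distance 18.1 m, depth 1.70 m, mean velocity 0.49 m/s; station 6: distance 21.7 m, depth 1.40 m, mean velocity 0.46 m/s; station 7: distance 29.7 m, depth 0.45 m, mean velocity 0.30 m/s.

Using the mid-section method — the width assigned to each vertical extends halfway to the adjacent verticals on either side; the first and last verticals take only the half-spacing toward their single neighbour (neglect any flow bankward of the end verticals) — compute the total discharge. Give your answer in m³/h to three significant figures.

w_1 = (5.1 − 3.4)/2 = 0.85 m; q_1 = 0.23 × 0.46 × 0.85 = 0.08993 m³/s
w_2 = (8.8 − 3.4)/2 = 2.7 m; q_2 = 0.33 × 0.91 × 2.7 = 0.8108 m³/s
w_3 = (11.6 − 5.1)/2 = 3.25 m; q_3 = 0.52 × 1.24 × 3.25 = 2.096 m³/s
w_4 = (18.1 − 8.8)/2 = 4.65 m; q_4 = 0.63 × 1.78 × 4.65 = 5.215 m³/s
w_5 = (21.7 − 11.6)/2 = 5.05 m; q_5 = 0.49 × 1.70 × 5.05 = 4.207 m³/s
w_6 = (29.7 − 18.1)/2 = 5.8 m; q_6 = 0.46 × 1.40 × 5.8 = 3.735 m³/s
w_7 = (29.7 − 21.7)/2 = 4 m; q_7 = 0.30 × 0.45 × 4 = 0.5400 m³/s
Q = Σ qᵢ = 16.69 m³/s
= 16.69 × 3600 = 60090 m³/h

60100 m³/h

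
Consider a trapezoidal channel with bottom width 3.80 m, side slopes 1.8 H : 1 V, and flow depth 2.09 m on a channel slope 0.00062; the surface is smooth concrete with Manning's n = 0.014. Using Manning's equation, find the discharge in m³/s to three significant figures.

33.0 m³/s

A = (b + z·y)·y = (3.80 + 1.8×2.09)×2.09 = 15.80 m²
P = b + 2y√(1+z²) = 3.80 + 2×2.09×√(1+1.8²) = 12.41 m
R = A/P = 15.80/12.41 = 1.274 m
Q = (1/n)·A·R^(2/3)·S^(1/2) = (1/0.014) × 15.80 × 1.274^(2/3) × 0.00062^(1/2) = 33.03 m³/s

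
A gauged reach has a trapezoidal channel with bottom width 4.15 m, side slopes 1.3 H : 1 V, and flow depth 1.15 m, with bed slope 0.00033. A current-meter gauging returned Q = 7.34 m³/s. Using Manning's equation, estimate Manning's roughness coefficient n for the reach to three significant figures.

0.0141

A = (b + z·y)·y = (4.15 + 1.3×1.15)×1.15 = 6.492 m²
P = b + 2y√(1+z²) = 4.15 + 2×1.15×√(1+1.3²) = 7.922 m
R = A/P = 6.492/7.922 = 0.8194 m
n = (1/Q)·A·R^(2/3)·S^(1/2) = (1/7.34) × 6.492 × 0.8757 × 0.01817 = 0.01407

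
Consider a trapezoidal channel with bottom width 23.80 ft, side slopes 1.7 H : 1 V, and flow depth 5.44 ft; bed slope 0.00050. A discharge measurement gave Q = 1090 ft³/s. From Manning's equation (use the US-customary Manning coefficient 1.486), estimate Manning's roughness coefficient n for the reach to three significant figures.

0.0137

A = (b + z·y)·y = (23.80 + 1.7×5.44)×5.44 = 179.8 ft²
P = b + 2y√(1+z²) = 23.80 + 2×5.44×√(1+1.7²) = 45.26 ft
R = A/P = 179.8/45.26 = 3.972 ft
n = (1.486/Q)·A·R^(2/3)·S^(1/2) = (1.486/1090) × 179.8 × 2.508 × 0.02236 = 0.01375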